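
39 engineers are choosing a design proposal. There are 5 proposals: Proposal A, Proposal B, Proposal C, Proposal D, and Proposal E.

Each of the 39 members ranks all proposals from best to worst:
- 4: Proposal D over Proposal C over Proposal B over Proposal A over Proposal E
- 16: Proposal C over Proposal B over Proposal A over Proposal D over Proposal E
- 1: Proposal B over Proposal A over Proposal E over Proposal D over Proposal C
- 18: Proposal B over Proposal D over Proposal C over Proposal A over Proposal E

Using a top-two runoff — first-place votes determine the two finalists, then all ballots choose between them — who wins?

Round 1 first-place votes: Proposal A 0, Proposal B 19, Proposal C 16, Proposal D 4, Proposal E 0. Proposal B and Proposal C advance.
Runoff: Proposal B is ranked above Proposal C on 19 ballots, Proposal C above Proposal B on 20.

Proposal C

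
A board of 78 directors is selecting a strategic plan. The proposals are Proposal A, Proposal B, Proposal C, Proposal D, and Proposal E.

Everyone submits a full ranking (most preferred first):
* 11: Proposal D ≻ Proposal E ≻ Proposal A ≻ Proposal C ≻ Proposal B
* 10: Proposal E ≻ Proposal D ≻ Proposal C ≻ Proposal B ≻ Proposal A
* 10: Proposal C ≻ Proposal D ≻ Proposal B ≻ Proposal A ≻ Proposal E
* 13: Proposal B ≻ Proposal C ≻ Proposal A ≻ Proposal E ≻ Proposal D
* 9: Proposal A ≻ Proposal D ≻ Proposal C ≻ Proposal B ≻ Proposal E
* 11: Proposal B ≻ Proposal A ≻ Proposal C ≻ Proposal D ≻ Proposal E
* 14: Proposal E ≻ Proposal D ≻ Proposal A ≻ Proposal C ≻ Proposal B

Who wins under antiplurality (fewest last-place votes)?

Last-place votes: Proposal A 10, Proposal B 25, Proposal C 0, Proposal D 13, Proposal E 30.

Proposal C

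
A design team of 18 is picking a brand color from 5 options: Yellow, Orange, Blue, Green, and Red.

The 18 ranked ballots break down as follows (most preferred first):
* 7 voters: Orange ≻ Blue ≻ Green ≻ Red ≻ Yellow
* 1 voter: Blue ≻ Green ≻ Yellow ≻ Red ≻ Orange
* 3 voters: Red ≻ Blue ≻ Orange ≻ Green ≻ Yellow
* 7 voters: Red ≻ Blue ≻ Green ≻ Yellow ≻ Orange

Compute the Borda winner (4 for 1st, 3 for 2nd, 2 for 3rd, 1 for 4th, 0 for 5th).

Yellow: 7×0 + 1×2 + 3×0 + 7×1 = 9
Orange: 7×4 + 1×0 + 3×2 + 7×0 = 34
Blue: 7×3 + 1×4 + 3×3 + 7×3 = 55
Green: 7×2 + 1×3 + 3×1 + 7×2 = 34
Red: 7×1 + 1×1 + 3×4 + 7×4 = 48

Blue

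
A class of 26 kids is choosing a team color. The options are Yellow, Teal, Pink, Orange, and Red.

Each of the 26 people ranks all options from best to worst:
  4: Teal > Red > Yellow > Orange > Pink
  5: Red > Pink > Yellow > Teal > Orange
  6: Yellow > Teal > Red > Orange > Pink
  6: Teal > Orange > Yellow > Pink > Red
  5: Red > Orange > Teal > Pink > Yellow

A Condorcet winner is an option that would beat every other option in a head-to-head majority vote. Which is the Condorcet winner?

Teal vs Yellow: 15–11
Teal vs Pink: 21–5
Teal vs Orange: 21–5
Teal vs Red: 16–10
Teal beats every other option.

Teal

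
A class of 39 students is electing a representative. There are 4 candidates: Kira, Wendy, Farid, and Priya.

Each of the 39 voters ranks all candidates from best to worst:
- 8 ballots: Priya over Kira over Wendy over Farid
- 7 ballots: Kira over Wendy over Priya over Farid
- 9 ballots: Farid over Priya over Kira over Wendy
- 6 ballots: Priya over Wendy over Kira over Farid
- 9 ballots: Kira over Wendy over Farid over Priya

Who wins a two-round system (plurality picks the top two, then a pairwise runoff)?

Round 1 first-place votes: Kira 16, Wendy 0, Farid 9, Priya 14. Kira and Priya advance.
Runoff: Kira is ranked above Priya on 16 ballots, Priya above Kira on 23.

Priya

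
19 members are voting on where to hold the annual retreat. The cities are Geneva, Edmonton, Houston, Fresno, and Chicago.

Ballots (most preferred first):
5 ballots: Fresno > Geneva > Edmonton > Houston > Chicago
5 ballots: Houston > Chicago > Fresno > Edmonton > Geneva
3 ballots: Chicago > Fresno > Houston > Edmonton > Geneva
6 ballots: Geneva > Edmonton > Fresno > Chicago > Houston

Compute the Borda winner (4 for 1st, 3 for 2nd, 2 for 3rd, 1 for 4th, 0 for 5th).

Geneva: 5×3 + 5×0 + 3×0 + 6×4 = 39
Edmonton: 5×2 + 5×1 + 3×1 + 6×3 = 36
Houston: 5×1 + 5×4 + 3×2 + 6×0 = 31
Fresno: 5×4 + 5×2 + 3×3 + 6×2 = 51
Chicago: 5×0 + 5×3 + 3×4 + 6×1 = 33

Fresno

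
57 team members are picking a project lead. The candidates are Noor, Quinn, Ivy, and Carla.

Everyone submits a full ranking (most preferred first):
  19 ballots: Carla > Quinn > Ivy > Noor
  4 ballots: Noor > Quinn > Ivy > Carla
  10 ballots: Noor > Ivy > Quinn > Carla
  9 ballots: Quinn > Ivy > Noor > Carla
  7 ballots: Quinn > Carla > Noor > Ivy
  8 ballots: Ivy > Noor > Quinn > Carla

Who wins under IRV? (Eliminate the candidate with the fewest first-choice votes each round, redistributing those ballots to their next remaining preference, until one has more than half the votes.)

Round 1: Noor 14, Quinn 16, Ivy 8, Carla 19. Ivy eliminated.
Round 2: Noor 22, Quinn 16, Carla 19. Quinn eliminated.
Round 3: Noor 31, Carla 26. Noor has a majority (≥29).

Noor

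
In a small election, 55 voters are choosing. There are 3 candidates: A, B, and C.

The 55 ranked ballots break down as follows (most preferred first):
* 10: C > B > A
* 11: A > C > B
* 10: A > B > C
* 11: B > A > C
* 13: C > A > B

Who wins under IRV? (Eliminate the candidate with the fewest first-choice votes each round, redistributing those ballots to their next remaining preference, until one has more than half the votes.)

Round 1: A 21, B 11, C 23. B eliminated.
Round 2: A 32, C 23. A has a majority (≥28).

A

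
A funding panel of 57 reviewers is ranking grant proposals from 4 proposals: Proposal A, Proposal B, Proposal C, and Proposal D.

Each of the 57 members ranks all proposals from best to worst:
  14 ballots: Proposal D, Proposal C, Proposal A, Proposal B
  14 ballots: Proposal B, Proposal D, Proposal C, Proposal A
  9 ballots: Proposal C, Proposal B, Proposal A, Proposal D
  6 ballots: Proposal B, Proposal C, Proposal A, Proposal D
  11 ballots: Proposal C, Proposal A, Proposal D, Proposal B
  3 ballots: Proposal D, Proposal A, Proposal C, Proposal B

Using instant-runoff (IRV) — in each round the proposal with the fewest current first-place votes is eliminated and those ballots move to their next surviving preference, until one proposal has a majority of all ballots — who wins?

Proposal C

Round 1: Proposal A 0, Proposal B 20, Proposal C 20, Proposal D 17. Proposal A eliminated.
Round 2: Proposal B 20, Proposal C 20, Proposal D 17. Proposal D eliminated.
Round 3: Proposal B 20, Proposal C 37. Proposal C has a majority (≥29).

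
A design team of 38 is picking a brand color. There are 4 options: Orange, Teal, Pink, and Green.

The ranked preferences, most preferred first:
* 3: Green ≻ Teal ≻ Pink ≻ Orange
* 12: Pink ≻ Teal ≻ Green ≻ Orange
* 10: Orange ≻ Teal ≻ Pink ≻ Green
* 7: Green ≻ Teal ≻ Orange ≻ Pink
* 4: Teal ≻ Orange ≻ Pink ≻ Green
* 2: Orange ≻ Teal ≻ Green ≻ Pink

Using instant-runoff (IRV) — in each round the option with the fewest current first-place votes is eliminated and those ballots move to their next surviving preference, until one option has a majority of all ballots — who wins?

Orange

Round 1: Orange 12, Teal 4, Pink 12, Green 10. Teal eliminated.
Round 2: Orange 16, Pink 12, Green 10. Green eliminated.
Round 3: Orange 23, Pink 15. Orange has a majority (≥20).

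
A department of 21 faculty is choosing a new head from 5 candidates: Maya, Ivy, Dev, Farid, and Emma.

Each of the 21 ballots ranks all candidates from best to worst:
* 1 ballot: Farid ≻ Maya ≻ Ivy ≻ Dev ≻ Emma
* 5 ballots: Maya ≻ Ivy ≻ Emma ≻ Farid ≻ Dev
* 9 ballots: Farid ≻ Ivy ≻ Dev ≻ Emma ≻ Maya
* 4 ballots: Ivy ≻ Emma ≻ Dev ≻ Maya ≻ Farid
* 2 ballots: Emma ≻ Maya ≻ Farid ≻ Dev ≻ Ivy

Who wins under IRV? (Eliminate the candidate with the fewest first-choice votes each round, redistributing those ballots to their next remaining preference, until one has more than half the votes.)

Round 1: Maya 5, Ivy 4, Dev 0, Farid 10, Emma 2. Dev eliminated.
Round 2: Maya 5, Ivy 4, Farid 10, Emma 2. Emma eliminated.
Round 3: Maya 7, Ivy 4, Farid 10. Ivy eliminated.
Round 4: Maya 11, Farid 10. Maya has a majority (≥11).

Maya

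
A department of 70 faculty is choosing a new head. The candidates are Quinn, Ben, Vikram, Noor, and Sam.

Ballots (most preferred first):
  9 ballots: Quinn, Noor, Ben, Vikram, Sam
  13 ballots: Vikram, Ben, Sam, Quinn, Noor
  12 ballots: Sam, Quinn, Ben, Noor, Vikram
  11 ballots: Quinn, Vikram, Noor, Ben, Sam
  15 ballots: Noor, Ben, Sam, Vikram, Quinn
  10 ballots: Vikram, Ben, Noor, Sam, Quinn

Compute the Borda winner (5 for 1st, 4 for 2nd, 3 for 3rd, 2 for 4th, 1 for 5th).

Ben

Quinn: 9×5 + 13×2 + 12×4 + 11×5 + 15×1 + 10×1 = 199
Ben: 9×3 + 13×4 + 12×3 + 11×2 + 15×4 + 10×4 = 237
Vikram: 9×2 + 13×5 + 12×1 + 11×4 + 15×2 + 10×5 = 219
Noor: 9×4 + 13×1 + 12×2 + 11×3 + 15×5 + 10×3 = 211
Sam: 9×1 + 13×3 + 12×5 + 11×1 + 15×3 + 10×2 = 184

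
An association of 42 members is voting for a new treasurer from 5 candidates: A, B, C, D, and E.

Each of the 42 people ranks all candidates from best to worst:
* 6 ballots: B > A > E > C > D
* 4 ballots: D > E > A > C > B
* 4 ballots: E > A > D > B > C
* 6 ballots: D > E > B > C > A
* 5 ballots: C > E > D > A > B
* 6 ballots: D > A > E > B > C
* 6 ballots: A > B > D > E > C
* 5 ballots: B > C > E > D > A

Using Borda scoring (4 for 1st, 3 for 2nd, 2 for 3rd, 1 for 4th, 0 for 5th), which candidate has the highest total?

E

A: 6×3 + 4×2 + 4×3 + 6×0 + 5×1 + 6×3 + 6×4 + 5×0 = 85
B: 6×4 + 4×0 + 4×1 + 6×2 + 5×0 + 6×1 + 6×3 + 5×4 = 84
C: 6×1 + 4×1 + 4×0 + 6×1 + 5×4 + 6×0 + 6×0 + 5×3 = 51
D: 6×0 + 4×4 + 4×2 + 6×4 + 5×2 + 6×4 + 6×2 + 5×1 = 99
E: 6×2 + 4×3 + 4×4 + 6×3 + 5×3 + 6×2 + 6×1 + 5×2 = 101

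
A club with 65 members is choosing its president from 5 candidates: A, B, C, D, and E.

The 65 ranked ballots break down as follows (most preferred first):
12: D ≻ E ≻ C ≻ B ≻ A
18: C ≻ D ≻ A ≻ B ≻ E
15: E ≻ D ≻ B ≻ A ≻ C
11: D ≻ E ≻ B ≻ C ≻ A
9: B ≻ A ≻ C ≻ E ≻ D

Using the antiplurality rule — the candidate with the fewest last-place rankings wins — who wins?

Last-place votes: A 23, B 0, C 15, D 9, E 18.

B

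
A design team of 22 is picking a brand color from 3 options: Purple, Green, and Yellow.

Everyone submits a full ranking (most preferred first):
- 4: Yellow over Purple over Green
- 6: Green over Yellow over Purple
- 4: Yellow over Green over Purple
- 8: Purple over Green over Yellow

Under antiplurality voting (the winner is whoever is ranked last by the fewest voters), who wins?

Last-place votes: Purple 10, Green 4, Yellow 8.

Green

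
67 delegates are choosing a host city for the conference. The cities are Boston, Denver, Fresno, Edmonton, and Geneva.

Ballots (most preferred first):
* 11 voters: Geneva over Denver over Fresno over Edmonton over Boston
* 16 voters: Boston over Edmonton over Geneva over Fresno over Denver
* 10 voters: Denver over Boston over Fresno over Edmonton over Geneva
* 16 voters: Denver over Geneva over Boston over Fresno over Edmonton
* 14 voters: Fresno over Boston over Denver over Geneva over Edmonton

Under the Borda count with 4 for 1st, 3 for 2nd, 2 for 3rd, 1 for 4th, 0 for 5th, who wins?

Boston

Boston: 11×0 + 16×4 + 10×3 + 16×2 + 14×3 = 168
Denver: 11×3 + 16×0 + 10×4 + 16×4 + 14×2 = 165
Fresno: 11×2 + 16×1 + 10×2 + 16×1 + 14×4 = 130
Edmonton: 11×1 + 16×3 + 10×1 + 16×0 + 14×0 = 69
Geneva: 11×4 + 16×2 + 10×0 + 16×3 + 14×1 = 138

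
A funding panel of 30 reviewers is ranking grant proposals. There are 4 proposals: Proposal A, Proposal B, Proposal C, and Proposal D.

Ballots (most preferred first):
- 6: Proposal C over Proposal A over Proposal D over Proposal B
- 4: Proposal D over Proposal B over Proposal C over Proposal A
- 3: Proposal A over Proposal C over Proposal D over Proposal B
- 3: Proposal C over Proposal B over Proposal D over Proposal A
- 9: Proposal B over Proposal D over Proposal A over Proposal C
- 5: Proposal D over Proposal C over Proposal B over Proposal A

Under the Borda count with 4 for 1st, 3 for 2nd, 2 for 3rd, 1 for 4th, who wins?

Proposal D

Proposal A: 6×3 + 4×1 + 3×4 + 3×1 + 9×2 + 5×1 = 60
Proposal B: 6×1 + 4×3 + 3×1 + 3×3 + 9×4 + 5×2 = 76
Proposal C: 6×4 + 4×2 + 3×3 + 3×4 + 9×1 + 5×3 = 77
Proposal D: 6×2 + 4×4 + 3×2 + 3×2 + 9×3 + 5×4 = 87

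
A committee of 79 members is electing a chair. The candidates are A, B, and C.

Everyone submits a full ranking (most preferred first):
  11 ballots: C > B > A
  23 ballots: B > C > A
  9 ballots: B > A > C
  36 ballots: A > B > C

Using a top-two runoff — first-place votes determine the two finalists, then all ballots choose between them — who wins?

B

Round 1 first-place votes: A 36, B 32, C 11. A and B advance.
Runoff: A is ranked above B on 36 ballots, B above A on 43.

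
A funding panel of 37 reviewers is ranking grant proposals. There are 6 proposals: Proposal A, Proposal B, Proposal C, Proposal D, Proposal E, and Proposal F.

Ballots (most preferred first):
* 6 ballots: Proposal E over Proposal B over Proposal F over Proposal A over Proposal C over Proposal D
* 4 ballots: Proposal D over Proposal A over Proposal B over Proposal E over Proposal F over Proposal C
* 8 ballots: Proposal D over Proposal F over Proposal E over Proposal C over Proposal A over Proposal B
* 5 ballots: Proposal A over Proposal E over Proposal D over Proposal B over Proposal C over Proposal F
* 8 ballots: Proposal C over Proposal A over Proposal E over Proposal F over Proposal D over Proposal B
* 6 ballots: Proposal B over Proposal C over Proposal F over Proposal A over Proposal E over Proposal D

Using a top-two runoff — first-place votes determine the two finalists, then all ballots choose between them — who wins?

Round 1 first-place votes: Proposal A 5, Proposal B 6, Proposal C 8, Proposal D 12, Proposal E 6, Proposal F 0. Proposal D and Proposal C advance.
Runoff: Proposal D is ranked above Proposal C on 17 ballots, Proposal C above Proposal D on 20.

Proposal C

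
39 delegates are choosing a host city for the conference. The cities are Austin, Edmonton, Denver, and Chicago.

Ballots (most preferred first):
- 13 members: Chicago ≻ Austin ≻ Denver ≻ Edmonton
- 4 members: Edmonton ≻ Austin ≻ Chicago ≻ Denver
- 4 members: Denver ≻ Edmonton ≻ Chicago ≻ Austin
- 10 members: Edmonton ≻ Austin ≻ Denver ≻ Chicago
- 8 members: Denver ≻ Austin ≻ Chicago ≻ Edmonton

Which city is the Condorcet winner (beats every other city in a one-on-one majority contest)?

Austin

Austin vs Edmonton: 21–18
Austin vs Denver: 27–12
Austin vs Chicago: 22–17
Austin beats every other city.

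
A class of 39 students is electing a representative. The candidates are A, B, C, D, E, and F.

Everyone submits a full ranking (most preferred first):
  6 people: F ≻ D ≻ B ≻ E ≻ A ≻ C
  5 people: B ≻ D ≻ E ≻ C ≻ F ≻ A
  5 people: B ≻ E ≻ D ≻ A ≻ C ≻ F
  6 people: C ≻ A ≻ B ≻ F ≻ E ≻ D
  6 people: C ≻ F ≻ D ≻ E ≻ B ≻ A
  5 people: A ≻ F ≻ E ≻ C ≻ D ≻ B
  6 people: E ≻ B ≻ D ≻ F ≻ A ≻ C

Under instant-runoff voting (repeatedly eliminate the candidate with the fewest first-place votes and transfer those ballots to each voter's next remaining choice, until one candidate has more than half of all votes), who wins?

B

Round 1: A 5, B 10, C 12, D 0, E 6, F 6. D eliminated.
Round 2: A 5, B 10, C 12, E 6, F 6. A eliminated.
Round 3: B 10, C 12, E 6, F 11. E eliminated.
Round 4: B 16, C 12, F 11. F eliminated.
Round 5: B 22, C 17. B has a majority (≥20).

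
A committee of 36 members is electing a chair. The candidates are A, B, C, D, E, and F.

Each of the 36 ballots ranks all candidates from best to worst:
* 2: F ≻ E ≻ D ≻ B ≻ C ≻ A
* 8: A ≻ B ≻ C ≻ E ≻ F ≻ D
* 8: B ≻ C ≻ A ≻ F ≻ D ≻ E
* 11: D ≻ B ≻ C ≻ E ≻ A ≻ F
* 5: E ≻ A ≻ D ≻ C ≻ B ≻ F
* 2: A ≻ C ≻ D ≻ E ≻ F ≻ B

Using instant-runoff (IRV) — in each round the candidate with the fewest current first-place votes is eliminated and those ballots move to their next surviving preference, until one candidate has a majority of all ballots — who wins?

Round 1: A 10, B 8, C 0, D 11, E 5, F 2. C eliminated.
Round 2: A 10, B 8, D 11, E 5, F 2. F eliminated.
Round 3: A 10, B 8, D 11, E 7. E eliminated.
Round 4: A 15, B 8, D 13. B eliminated.
Round 5: A 23, D 13. A has a majority (≥19).

A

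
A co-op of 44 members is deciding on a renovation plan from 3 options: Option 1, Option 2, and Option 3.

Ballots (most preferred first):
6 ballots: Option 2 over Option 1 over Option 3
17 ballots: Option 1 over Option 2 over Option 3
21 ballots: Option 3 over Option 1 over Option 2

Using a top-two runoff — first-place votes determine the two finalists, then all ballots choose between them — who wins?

Round 1 first-place votes: Option 1 17, Option 2 6, Option 3 21. Option 3 and Option 1 advance.
Runoff: Option 3 is ranked above Option 1 on 21 ballots, Option 1 above Option 3 on 23.

Option 1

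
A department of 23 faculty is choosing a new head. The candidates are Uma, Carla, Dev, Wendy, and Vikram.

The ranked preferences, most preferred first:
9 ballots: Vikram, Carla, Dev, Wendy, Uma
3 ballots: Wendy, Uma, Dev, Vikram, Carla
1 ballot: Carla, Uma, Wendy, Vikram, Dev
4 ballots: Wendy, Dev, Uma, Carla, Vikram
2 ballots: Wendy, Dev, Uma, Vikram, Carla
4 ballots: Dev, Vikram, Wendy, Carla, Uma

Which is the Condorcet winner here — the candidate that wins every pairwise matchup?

Dev vs Uma: 19–4
Dev vs Carla: 13–10
Dev vs Wendy: 13–10
Dev vs Vikram: 13–10
Dev beats every other candidate.

Dev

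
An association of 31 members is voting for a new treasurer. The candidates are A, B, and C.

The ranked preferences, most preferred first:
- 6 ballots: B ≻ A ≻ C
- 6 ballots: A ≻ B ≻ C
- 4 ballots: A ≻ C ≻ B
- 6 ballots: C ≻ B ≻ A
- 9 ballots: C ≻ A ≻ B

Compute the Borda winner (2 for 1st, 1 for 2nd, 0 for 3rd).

A: 6×1 + 6×2 + 4×2 + 6×0 + 9×1 = 35
B: 6×2 + 6×1 + 4×0 + 6×1 + 9×0 = 24
C: 6×0 + 6×0 + 4×1 + 6×2 + 9×2 = 34

A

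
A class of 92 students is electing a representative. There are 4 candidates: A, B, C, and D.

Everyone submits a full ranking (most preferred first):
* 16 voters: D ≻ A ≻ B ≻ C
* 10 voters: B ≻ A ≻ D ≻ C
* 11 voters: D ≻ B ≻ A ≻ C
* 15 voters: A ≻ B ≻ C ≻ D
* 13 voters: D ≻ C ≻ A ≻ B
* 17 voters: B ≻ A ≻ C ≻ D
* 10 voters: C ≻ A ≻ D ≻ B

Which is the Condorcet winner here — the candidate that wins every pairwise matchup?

A

A vs B: 54–38
A vs C: 69–23
A vs D: 52–40
A beats every other candidate.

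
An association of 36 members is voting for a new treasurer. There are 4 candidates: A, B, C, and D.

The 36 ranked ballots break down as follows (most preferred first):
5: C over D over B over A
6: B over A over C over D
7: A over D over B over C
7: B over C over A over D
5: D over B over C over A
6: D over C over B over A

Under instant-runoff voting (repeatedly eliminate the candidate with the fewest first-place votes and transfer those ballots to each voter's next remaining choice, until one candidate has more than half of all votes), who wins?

Round 1: A 7, B 13, C 5, D 11. C eliminated.
Round 2: A 7, B 13, D 16. A eliminated.
Round 3: B 13, D 23. D has a majority (≥19).

D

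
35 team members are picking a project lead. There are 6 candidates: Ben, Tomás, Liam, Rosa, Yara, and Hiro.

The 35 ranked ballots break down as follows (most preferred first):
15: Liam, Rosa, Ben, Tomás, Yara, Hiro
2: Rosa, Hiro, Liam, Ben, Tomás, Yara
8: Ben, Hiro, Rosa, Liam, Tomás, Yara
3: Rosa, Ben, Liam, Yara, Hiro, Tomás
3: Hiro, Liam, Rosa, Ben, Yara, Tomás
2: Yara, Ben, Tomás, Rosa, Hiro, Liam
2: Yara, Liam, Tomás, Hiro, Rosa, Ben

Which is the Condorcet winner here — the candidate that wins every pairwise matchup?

Liam vs Ben: 22–13
Liam vs Tomás: 33–2
Liam vs Rosa: 20–15
Liam vs Yara: 31–4
Liam vs Hiro: 20–15
Liam beats every other candidate.

Liam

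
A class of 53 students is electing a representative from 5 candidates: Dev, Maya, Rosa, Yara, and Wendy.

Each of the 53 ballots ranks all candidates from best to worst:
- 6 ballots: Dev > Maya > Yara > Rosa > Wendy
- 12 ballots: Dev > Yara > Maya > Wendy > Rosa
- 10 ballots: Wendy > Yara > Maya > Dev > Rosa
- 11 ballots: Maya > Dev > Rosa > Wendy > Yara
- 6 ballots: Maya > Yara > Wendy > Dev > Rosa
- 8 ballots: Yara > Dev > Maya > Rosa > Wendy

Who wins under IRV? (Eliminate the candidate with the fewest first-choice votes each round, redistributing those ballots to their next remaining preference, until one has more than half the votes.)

Maya

Round 1: Dev 18, Maya 17, Rosa 0, Yara 8, Wendy 10. Rosa eliminated.
Round 2: Dev 18, Maya 17, Yara 8, Wendy 10. Yara eliminated.
Round 3: Dev 26, Maya 17, Wendy 10. Wendy eliminated.
Round 4: Dev 26, Maya 27. Maya has a majority (≥27).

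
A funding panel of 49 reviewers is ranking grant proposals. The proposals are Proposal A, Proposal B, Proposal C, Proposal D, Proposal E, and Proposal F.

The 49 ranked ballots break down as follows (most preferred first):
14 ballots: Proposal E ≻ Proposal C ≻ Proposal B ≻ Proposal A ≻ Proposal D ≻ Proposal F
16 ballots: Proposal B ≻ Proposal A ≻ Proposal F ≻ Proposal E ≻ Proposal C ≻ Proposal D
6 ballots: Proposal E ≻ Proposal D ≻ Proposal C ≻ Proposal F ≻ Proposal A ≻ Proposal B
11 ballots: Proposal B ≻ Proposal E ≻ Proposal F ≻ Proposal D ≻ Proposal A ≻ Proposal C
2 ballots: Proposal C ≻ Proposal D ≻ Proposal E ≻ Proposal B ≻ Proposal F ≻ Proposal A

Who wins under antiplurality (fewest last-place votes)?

Last-place votes: Proposal A 2, Proposal B 6, Proposal C 11, Proposal D 16, Proposal E 0, Proposal F 14.

Proposal E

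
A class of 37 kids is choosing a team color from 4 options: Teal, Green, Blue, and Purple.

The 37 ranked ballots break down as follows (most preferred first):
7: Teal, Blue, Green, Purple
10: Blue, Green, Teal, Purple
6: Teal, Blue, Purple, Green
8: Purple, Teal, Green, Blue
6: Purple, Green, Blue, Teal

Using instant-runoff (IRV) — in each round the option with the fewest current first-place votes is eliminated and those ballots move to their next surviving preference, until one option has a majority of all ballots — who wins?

Round 1: Teal 13, Green 0, Blue 10, Purple 14. Green eliminated.
Round 2: Teal 13, Blue 10, Purple 14. Blue eliminated.
Round 3: Teal 23, Purple 14. Teal has a majority (≥19).

Teal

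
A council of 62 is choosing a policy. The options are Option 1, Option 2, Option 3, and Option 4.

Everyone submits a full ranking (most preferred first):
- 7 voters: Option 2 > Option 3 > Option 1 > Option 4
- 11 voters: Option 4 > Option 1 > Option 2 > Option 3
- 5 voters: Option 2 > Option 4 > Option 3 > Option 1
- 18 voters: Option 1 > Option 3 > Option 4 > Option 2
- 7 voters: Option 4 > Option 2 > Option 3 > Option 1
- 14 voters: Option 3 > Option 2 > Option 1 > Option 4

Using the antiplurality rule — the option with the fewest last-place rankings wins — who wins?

Option 3

Last-place votes: Option 1 12, Option 2 18, Option 3 11, Option 4 21.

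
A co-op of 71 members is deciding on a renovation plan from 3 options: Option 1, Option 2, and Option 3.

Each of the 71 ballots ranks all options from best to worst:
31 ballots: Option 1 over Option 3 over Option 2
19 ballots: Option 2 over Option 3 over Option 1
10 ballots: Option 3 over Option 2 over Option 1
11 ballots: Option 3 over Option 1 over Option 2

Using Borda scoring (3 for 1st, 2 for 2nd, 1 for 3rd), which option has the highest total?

Option 1: 31×3 + 19×1 + 10×1 + 11×2 = 144
Option 2: 31×1 + 19×3 + 10×2 + 11×1 = 119
Option 3: 31×2 + 19×2 + 10×3 + 11×3 = 163

Option 3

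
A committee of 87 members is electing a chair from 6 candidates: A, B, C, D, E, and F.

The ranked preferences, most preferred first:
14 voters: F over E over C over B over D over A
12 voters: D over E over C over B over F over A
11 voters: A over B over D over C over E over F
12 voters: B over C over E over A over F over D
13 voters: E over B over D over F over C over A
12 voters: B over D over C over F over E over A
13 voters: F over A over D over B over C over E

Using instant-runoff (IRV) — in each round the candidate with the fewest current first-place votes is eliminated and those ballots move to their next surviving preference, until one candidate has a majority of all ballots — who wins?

B

Round 1: A 11, B 24, C 0, D 12, E 13, F 27. C eliminated.
Round 2: A 11, B 24, D 12, E 13, F 27. A eliminated.
Round 3: B 35, D 12, E 13, F 27. D eliminated.
Round 4: B 35, E 25, F 27. E eliminated.
Round 5: B 60, F 27. B has a majority (≥44).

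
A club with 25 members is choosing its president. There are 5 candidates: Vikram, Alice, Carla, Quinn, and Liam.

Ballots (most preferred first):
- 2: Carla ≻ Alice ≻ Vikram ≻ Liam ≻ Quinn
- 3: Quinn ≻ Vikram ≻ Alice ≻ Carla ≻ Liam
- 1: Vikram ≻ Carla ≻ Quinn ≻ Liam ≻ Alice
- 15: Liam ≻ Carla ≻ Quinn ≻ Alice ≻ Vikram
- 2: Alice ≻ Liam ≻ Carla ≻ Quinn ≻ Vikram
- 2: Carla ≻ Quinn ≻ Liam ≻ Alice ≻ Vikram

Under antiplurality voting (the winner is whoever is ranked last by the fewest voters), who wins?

Last-place votes: Vikram 19, Alice 1, Carla 0, Quinn 2, Liam 3.

Carla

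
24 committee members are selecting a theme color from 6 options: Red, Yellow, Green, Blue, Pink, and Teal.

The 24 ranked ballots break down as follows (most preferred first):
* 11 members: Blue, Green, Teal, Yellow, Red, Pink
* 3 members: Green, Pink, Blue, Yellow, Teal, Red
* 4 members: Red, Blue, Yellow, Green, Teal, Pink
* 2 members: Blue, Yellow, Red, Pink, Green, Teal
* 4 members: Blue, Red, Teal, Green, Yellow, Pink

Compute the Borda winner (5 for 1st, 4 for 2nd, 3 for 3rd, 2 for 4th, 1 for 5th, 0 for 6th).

Red: 11×1 + 3×0 + 4×5 + 2×3 + 4×4 = 53
Yellow: 11×2 + 3×2 + 4×3 + 2×4 + 4×1 = 52
Green: 11×4 + 3×5 + 4×2 + 2×1 + 4×2 = 77
Blue: 11×5 + 3×3 + 4×4 + 2×5 + 4×5 = 110
Pink: 11×0 + 3×4 + 4×0 + 2×2 + 4×0 = 16
Teal: 11×3 + 3×1 + 4×1 + 2×0 + 4×3 = 52

Blue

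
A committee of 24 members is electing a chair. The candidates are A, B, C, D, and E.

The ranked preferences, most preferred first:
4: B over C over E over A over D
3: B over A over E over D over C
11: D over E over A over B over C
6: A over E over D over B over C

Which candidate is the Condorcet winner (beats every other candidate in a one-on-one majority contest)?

E vs A: 15–9
E vs B: 17–7
E vs C: 20–4
E vs D: 13–11
E beats every other candidate.

E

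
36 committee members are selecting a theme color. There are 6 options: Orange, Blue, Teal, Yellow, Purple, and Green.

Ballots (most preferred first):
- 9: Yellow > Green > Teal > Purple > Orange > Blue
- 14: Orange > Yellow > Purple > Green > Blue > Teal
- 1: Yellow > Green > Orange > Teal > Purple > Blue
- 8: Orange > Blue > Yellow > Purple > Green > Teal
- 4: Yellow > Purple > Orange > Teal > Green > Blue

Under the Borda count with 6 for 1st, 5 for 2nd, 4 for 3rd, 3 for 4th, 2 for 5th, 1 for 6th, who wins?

Orange: 9×2 + 14×6 + 1×4 + 8×6 + 4×4 = 170
Blue: 9×1 + 14×2 + 1×1 + 8×5 + 4×1 = 82
Teal: 9×4 + 14×1 + 1×3 + 8×1 + 4×3 = 73
Yellow: 9×6 + 14×5 + 1×6 + 8×4 + 4×6 = 186
Purple: 9×3 + 14×4 + 1×2 + 8×3 + 4×5 = 129
Green: 9×5 + 14×3 + 1×5 + 8×2 + 4×2 = 116

Yellow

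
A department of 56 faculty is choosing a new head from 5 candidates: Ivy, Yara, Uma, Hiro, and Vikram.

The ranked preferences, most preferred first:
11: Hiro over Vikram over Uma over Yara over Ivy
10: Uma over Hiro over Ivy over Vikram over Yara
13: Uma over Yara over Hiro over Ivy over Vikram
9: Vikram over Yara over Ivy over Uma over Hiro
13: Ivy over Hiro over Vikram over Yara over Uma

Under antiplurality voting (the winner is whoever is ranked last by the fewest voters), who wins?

Hiro

Last-place votes: Ivy 11, Yara 10, Uma 13, Hiro 9, Vikram 13.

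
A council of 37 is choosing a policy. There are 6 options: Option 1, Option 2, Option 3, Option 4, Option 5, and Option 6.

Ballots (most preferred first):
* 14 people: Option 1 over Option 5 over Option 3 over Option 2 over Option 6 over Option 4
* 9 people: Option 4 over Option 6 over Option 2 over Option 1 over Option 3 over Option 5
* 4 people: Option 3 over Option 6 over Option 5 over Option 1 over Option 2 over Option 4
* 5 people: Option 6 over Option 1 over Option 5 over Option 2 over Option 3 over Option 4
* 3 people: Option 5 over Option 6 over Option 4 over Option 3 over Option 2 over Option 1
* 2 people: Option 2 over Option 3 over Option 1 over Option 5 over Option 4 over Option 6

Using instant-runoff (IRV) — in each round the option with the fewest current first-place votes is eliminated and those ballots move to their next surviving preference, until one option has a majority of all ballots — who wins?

Option 6

Round 1: Option 1 14, Option 2 2, Option 3 4, Option 4 9, Option 5 3, Option 6 5. Option 2 eliminated.
Round 2: Option 1 14, Option 3 6, Option 4 9, Option 5 3, Option 6 5. Option 5 eliminated.
Round 3: Option 1 14, Option 3 6, Option 4 9, Option 6 8. Option 3 eliminated.
Round 4: Option 1 16, Option 4 9, Option 6 12. Option 4 eliminated.
Round 5: Option 1 16, Option 6 21. Option 6 has a majority (≥19).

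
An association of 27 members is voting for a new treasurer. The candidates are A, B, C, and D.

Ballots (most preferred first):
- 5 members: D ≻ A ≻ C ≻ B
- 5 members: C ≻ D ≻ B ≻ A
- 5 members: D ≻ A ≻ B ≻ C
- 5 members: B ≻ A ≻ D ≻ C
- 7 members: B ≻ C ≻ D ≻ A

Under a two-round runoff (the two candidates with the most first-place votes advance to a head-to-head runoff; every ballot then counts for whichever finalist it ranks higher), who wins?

D

Round 1 first-place votes: A 0, B 12, C 5, D 10. B and D advance.
Runoff: B is ranked above D on 12 ballots, D above B on 15.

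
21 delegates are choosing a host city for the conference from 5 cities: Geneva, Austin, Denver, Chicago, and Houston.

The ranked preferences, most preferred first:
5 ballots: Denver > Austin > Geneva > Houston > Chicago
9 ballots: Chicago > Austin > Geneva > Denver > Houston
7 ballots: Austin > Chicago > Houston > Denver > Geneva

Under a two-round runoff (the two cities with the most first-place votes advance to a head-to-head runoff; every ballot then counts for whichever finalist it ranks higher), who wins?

Austin

Round 1 first-place votes: Geneva 0, Austin 7, Denver 5, Chicago 9, Houston 0. Chicago and Austin advance.
Runoff: Chicago is ranked above Austin on 9 ballots, Austin above Chicago on 12.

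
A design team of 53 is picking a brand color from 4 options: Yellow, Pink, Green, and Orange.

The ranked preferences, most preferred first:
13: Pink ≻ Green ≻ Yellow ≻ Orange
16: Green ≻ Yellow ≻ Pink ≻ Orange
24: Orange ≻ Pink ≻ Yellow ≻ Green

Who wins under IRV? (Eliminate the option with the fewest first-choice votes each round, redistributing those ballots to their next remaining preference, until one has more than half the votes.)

Round 1: Yellow 0, Pink 13, Green 16, Orange 24. Yellow eliminated.
Round 2: Pink 13, Green 16, Orange 24. Pink eliminated.
Round 3: Green 29, Orange 24. Green has a majority (≥27).

Green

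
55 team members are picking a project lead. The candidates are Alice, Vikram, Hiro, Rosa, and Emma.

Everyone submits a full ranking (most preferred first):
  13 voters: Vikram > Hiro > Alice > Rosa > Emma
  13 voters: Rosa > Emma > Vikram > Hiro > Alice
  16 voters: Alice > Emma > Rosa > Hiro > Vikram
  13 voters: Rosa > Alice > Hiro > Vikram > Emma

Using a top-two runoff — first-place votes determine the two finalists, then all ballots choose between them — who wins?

Round 1 first-place votes: Alice 16, Vikram 13, Hiro 0, Rosa 26, Emma 0. Rosa and Alice advance.
Runoff: Rosa is ranked above Alice on 26 ballots, Alice above Rosa on 29.

Alice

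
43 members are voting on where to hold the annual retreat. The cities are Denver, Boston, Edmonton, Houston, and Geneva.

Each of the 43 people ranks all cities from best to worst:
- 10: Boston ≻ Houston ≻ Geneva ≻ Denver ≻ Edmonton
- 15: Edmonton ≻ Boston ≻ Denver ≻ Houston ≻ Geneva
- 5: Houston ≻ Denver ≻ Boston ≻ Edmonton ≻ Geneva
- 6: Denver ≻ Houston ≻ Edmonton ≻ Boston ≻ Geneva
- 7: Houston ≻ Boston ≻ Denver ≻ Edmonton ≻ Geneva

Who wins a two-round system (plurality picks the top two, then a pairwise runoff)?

Houston

Round 1 first-place votes: Denver 6, Boston 10, Edmonton 15, Houston 12, Geneva 0. Edmonton and Houston advance.
Runoff: Edmonton is ranked above Houston on 15 ballots, Houston above Edmonton on 28.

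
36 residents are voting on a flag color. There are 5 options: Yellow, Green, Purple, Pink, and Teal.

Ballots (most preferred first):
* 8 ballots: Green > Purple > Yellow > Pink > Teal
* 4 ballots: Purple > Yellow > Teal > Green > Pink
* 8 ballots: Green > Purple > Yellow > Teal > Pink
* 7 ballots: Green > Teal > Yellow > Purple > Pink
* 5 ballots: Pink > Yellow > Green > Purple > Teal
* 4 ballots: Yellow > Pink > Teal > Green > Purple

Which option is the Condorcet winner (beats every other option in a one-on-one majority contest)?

Green vs Yellow: 23–13
Green vs Purple: 32–4
Green vs Pink: 27–9
Green vs Teal: 28–8
Green beats every other option.

Green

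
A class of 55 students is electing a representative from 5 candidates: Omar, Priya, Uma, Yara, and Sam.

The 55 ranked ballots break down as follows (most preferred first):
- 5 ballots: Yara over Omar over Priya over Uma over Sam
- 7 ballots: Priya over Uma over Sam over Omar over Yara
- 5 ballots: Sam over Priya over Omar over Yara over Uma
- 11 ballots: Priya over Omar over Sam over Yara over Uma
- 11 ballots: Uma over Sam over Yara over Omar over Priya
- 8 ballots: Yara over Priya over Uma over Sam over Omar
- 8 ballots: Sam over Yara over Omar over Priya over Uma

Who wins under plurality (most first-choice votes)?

First-place votes: Omar 0, Priya 18, Uma 11, Yara 13, Sam 13.

Priya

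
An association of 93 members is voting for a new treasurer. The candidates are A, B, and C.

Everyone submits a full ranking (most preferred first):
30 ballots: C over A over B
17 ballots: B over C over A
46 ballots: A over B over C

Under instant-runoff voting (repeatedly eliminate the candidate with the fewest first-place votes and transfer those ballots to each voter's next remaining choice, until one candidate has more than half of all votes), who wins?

Round 1: A 46, B 17, C 30. B eliminated.
Round 2: A 46, C 47. C has a majority (≥47).

C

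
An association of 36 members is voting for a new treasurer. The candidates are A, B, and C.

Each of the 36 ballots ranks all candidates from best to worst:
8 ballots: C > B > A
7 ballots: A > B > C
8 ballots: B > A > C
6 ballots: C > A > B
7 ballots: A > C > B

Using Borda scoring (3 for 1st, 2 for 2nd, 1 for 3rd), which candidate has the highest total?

A

A: 8×1 + 7×3 + 8×2 + 6×2 + 7×3 = 78
B: 8×2 + 7×2 + 8×3 + 6×1 + 7×1 = 67
C: 8×3 + 7×1 + 8×1 + 6×3 + 7×2 = 71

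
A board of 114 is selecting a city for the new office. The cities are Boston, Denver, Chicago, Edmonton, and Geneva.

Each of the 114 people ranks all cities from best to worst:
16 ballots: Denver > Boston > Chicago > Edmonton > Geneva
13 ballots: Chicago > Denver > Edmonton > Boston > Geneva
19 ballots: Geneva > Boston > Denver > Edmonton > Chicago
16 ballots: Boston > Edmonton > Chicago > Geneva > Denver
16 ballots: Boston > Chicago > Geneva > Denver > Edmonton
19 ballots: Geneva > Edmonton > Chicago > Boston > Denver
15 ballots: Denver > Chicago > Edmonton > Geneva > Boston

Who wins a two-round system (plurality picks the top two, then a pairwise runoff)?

Boston

Round 1 first-place votes: Boston 32, Denver 31, Chicago 13, Edmonton 0, Geneva 38. Geneva and Boston advance.
Runoff: Geneva is ranked above Boston on 53 ballots, Boston above Geneva on 61.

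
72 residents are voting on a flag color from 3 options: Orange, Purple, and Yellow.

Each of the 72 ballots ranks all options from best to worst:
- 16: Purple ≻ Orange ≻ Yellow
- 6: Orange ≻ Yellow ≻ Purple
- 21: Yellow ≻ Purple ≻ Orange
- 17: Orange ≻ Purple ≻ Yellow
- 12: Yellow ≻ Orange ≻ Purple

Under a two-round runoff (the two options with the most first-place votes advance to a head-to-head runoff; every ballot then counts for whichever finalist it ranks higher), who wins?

Orange

Round 1 first-place votes: Orange 23, Purple 16, Yellow 33. Yellow and Orange advance.
Runoff: Yellow is ranked above Orange on 33 ballots, Orange above Yellow on 39.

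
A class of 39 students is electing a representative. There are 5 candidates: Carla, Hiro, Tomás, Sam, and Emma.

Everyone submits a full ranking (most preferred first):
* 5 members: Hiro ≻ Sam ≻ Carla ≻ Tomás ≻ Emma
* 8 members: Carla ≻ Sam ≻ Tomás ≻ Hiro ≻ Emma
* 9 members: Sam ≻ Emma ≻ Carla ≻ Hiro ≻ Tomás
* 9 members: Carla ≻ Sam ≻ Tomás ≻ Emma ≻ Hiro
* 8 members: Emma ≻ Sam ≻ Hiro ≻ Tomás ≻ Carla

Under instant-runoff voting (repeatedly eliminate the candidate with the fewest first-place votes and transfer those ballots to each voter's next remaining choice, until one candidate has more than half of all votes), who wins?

Round 1: Carla 17, Hiro 5, Tomás 0, Sam 9, Emma 8. Tomás eliminated.
Round 2: Carla 17, Hiro 5, Sam 9, Emma 8. Hiro eliminated.
Round 3: Carla 17, Sam 14, Emma 8. Emma eliminated.
Round 4: Carla 17, Sam 22. Sam has a majority (≥20).

Sam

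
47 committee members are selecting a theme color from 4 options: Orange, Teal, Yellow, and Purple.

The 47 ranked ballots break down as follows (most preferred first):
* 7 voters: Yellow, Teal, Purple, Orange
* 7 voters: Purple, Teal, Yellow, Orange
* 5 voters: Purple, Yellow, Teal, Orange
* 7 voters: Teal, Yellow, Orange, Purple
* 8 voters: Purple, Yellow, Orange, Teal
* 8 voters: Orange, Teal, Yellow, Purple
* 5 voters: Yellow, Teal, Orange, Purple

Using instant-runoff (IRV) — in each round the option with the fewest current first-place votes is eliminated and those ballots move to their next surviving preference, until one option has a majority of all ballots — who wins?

Yellow

Round 1: Orange 8, Teal 7, Yellow 12, Purple 20. Teal eliminated.
Round 2: Orange 8, Yellow 19, Purple 20. Orange eliminated.
Round 3: Yellow 27, Purple 20. Yellow has a majority (≥24).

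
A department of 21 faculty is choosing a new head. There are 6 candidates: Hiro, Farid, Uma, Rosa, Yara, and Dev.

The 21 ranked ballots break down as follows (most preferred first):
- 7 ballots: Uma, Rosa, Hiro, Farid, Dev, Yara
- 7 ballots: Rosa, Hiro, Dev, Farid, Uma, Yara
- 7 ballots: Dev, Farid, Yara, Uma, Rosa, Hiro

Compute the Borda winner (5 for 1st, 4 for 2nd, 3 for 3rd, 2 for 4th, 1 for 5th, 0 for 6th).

Hiro: 7×3 + 7×4 + 7×0 = 49
Farid: 7×2 + 7×2 + 7×4 = 56
Uma: 7×5 + 7×1 + 7×2 = 56
Rosa: 7×4 + 7×5 + 7×1 = 70
Yara: 7×0 + 7×0 + 7×3 = 21
Dev: 7×1 + 7×3 + 7×5 = 63

Rosa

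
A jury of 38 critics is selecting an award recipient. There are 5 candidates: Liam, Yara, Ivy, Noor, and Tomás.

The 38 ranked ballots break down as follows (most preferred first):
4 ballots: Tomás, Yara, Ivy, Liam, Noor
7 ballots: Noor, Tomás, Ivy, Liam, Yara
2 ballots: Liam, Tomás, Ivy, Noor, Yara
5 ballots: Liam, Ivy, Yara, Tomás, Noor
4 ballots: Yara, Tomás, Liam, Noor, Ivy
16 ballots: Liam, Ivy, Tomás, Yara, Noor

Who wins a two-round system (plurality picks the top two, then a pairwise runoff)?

Liam

Round 1 first-place votes: Liam 23, Yara 4, Ivy 0, Noor 7, Tomás 4. Liam and Noor advance.
Runoff: Liam is ranked above Noor on 31 ballots, Noor above Liam on 7.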